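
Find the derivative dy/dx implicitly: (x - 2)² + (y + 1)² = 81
Take d/dx of both sides. Since y is implicitly a function of x, the chain rule attaches a y' = dy/dx factor whenever we differentiate through y.

Set F(x, y) = (left side) − (right side), so the curve is F = 0. Differentiating each term of F:
  d/dx[(x - 2)^2] = 2x - 4
  d/dx[(y + 1)^2] = 2·y'(y + 1)
  d/dx[-81] = 0

Collecting, the y'-free part is the partial derivative in x and the y' coefficient is the partial derivative in y:
  ∂F/∂x = 2x - 4
  ∂F/∂y = 2y + 2

so d/dx[F(x, y(x))] = ∂F/∂x + (∂F/∂y)·y' = 0. Rearranging,
  dy/dx = -(∂F/∂x)/(∂F/∂y) = -(2x - 4)/(2y + 2) = (2 - x)/(y + 1)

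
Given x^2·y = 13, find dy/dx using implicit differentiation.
Apply d/dx to both sides, remembering that y depends on x. Each occurrence of y therefore brings in a y' = dy/dx via the chain rule.

With F(x, y) equal to the left-hand side minus the right, differentiate F term by term:
  d/dx[x^2y] = x^2·y' + 2xy
  d/dx[-13] = 0
Adding these up, d/dx[F] = 0 becomes
  (2xy) + (x^2)·y' = 0,
so isolating y',
  dy/dx = -(2xy)/(x^2) = -2y/x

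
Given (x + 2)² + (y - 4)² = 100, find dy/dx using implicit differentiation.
Differentiate the relation implicitly: treat y = y(x) and apply the chain rule, so every y-derivative picks up a y' = dy/dx factor.

With everything moved to the left-hand side, differentiate term by term:
  d/dx[(x + 2)^2] = 2x + 4
  d/dx[(y - 4)^2] = 2·y'(y - 4)
  d/dx[-100] = 0

Separating the contributions that come from x directly and those that come through y:
  without y':      2x + 4
  multiplying y':  2y - 8

so (2x + 4) + (2y - 8)·y' = 0, and therefore
  dy/dx = -(2x + 4)/(2y - 8) = (-x - 2)/(y - 4)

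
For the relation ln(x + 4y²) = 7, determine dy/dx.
Apply d/dx to both sides, remembering that y depends on x. Each occurrence of y therefore brings in a y' = dy/dx via the chain rule.

With F(x, y) equal to the left-hand side minus the right, differentiate F term by term:
  d/dx[ln(x + 4y^2)] = (8y·y' + 1)/(x + 4y^2)
  d/dx[-7] = 0
Adding these up, d/dx[F] = 0 becomes
  (1/(x + 4y^2)) + (8y/(x + 4y^2))·y' = 0,
so isolating y',
  dy/dx = -(1/(x + 4y^2))/(8y/(x + 4y^2)) = -1/(8y)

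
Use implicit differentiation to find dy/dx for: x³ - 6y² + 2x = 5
Apply d/dx to both sides, remembering that y depends on x. Each occurrence of y therefore brings in a y' = dy/dx via the chain rule.

With F(x, y) equal to the left-hand side minus the right, differentiate F term by term:
  d/dx[x^3] = 3x^2
  d/dx[2x] = 2
  d/dx[-6y^2] = -12y·y'
  d/dx[-5] = 0
Adding these up, d/dx[F] = 0 becomes
  (3x^2 + 2) + (-12y)·y' = 0,
so isolating y',
  dy/dx = -(3x^2 + 2)/(-12y) = (3x^2 + 2)/(12y)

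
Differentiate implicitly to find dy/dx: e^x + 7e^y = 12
Take d/dx of both sides. Since y is implicitly a function of x, the chain rule attaches a y' = dy/dx factor whenever we differentiate through y.

Set F(x, y) = (left side) − (right side), so the curve is F = 0. Differentiating each term of F:
  d/dx[e^(x)] = e^(x)
  d/dx[7e^(y)] = 7·y'·e^(y)
  d/dx[-12] = 0

Collecting, the y'-free part is the partial derivative in x and the y' coefficient is the partial derivative in y:
  ∂F/∂x = e^(x)
  ∂F/∂y = 7e^(y)

so d/dx[F(x, y(x))] = ∂F/∂x + (∂F/∂y)·y' = 0. Rearranging,
  dy/dx = -(∂F/∂x)/(∂F/∂y) = -(e^(x))/(7e^(y)) = -e^(x - y)/7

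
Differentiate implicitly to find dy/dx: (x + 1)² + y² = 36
Take d/dx of both sides. Since y is implicitly a function of x, the chain rule attaches a y' = dy/dx factor whenever we differentiate through y.

Set F(x, y) = (left side) − (right side), so the curve is F = 0. Differentiating each term of F:
  d/dx[y^2] = 2y·y'
  d/dx[(x + 1)^2] = 2x + 2
  d/dx[-36] = 0

Collecting, the y'-free part is the partial derivative in x and the y' coefficient is the partial derivative in y:
  ∂F/∂x = 2x + 2
  ∂F/∂y = 2y

so d/dx[F(x, y(x))] = ∂F/∂x + (∂F/∂y)·y' = 0. Rearranging,
  dy/dx = -(∂F/∂x)/(∂F/∂y) = -(2x + 2)/(2y) = (-x - 1)/y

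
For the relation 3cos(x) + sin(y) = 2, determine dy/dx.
Take d/dx of both sides. Since y is implicitly a function of x, the chain rule attaches a y' = dy/dx factor whenever we differentiate through y.

Set F(x, y) = (left side) − (right side), so the curve is F = 0. Differentiating each term of F:
  d/dx[sin(y)] = y'·cos(y)
  d/dx[3cos(x)] = -3sin(x)
  d/dx[-2] = 0

Collecting, the y'-free part is the partial derivative in x and the y' coefficient is the partial derivative in y:
  ∂F/∂x = -3sin(x)
  ∂F/∂y = cos(y)

so d/dx[F(x, y(x))] = ∂F/∂x + (∂F/∂y)·y' = 0. Rearranging,
  dy/dx = -(∂F/∂x)/(∂F/∂y) = -(-3sin(x))/(cos(y)) = 3sin(x)/cos(y)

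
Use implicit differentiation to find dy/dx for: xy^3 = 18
Differentiate the relation implicitly: treat y = y(x) and apply the chain rule, so every y-derivative picks up a y' = dy/dx factor.

With everything moved to the left-hand side, differentiate term by term:
  d/dx[xy^3] = 3xy^2·y' + y^3
  d/dx[-18] = 0

Separating the contributions that come from x directly and those that come through y:
  without y':      y^3
  multiplying y':  3xy^2

so (y^3) + (3xy^2)·y' = 0, and therefore
  dy/dx = -(y^3)/(3xy^2) = -y/(3x)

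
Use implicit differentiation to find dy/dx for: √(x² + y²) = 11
Take d/dx of both sides. Since y is implicitly a function of x, the chain rule attaches a y' = dy/dx factor whenever we differentiate through y.

Set F(x, y) = (left side) − (right side), so the curve is F = 0. Differentiating each term of F:
  d/dx[√(x^2 + y^2)] = (x + y·y')/√(x^2 + y^2)
  d/dx[-11] = 0

Collecting, the y'-free part is the partial derivative in x and the y' coefficient is the partial derivative in y:
  ∂F/∂x = x/√(x^2 + y^2)
  ∂F/∂y = y/√(x^2 + y^2)

so d/dx[F(x, y(x))] = ∂F/∂x + (∂F/∂y)·y' = 0. Rearranging,
  dy/dx = -(∂F/∂x)/(∂F/∂y) = -(x/√(x^2 + y^2))/(y/√(x^2 + y^2)) = -x/y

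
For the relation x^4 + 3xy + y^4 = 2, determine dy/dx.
Differentiate the relation implicitly: treat y = y(x) and apply the chain rule, so every y-derivative picks up a y' = dy/dx factor.

With everything moved to the left-hand side, differentiate term by term:
  d/dx[x^4] = 4x^3
  d/dx[3xy] = 3x·y' + 3y
  d/dx[y^4] = 4y^3·y'
  d/dx[-2] = 0

Separating the contributions that come from x directly and those that come through y:
  without y':      4x^3 + 3y
  multiplying y':  3x + 4y^3

so (4x^3 + 3y) + (3x + 4y^3)·y' = 0, and therefore
  dy/dx = -(4x^3 + 3y)/(3x + 4y^3) = (-4x^3 - 3y)/(3x + 4y^3)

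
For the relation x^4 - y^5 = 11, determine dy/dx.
Apply d/dx to both sides, remembering that y depends on x. Each occurrence of y therefore brings in a y' = dy/dx via the chain rule.

With F(x, y) equal to the left-hand side minus the right, differentiate F term by term:
  d/dx[x^4] = 4x^3
  d/dx[-y^5] = -5y^4·y'
  d/dx[-11] = 0
Adding these up, d/dx[F] = 0 becomes
  (4x^3) + (-5y^4)·y' = 0,
so isolating y',
  dy/dx = -(4x^3)/(-5y^4) = 4x^3/(5y^4)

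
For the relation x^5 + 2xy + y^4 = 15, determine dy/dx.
Differentiate the relation implicitly: treat y = y(x) and apply the chain rule, so every y-derivative picks up a y' = dy/dx factor.

With everything moved to the left-hand side, differentiate term by term:
  d/dx[x^5] = 5x^4
  d/dx[2xy] = 2x·y' + 2y
  d/dx[y^4] = 4y^3·y'
  d/dx[-15] = 0

Separating the contributions that come from x directly and those that come through y:
  without y':      5x^4 + 2y
  multiplying y':  2x + 4y^3

so (5x^4 + 2y) + (2x + 4y^3)·y' = 0, and therefore
  dy/dx = -(5x^4 + 2y)/(2x + 4y^3) = (-5x^4/2 - y)/(x + 2y^3)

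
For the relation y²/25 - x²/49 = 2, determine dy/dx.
Differentiate both sides with respect to x, treating y as y(x). By the chain rule, any term containing y contributes a factor of y' = dy/dx when we differentiate it.

Move every term to one side and write the relation as F(x, y) = 0. Term by term,
  d/dx[-x^2/49] = -2x/49
  d/dx[y^2/25] = 2y·y'/25
  d/dx[-2] = 0

The pieces without y' make up ∂F/∂x and the coefficient of y' is ∂F/∂y:
  ∂F/∂x = -2x/49,
  ∂F/∂y = 2y/25.

Since d/dx[F] = ∂F/∂x + (∂F/∂y)·y' = 0, solve for y':
  (∂F/∂y)·y' = -∂F/∂x
  dy/dx = -(∂F/∂x)/(∂F/∂y) = -(-2x/49)/(2y/25) = 25x/(49y)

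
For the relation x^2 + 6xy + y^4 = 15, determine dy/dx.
Apply d/dx to both sides, remembering that y depends on x. Each occurrence of y therefore brings in a y' = dy/dx via the chain rule.

With F(x, y) equal to the left-hand side minus the right, differentiate F term by term:
  d/dx[x^2] = 2x
  d/dx[6xy] = 6x·y' + 6y
  d/dx[y^4] = 4y^3·y'
  d/dx[-15] = 0
Adding these up, d/dx[F] = 0 becomes
  (2x + 6y) + (6x + 4y^3)·y' = 0,
so isolating y',
  dy/dx = -(2x + 6y)/(6x + 4y^3) = (-x - 3y)/(3x + 2y^3)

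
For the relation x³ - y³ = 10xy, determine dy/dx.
Apply d/dx to both sides, remembering that y depends on x. Each occurrence of y therefore brings in a y' = dy/dx via the chain rule.

With F(x, y) equal to the left-hand side minus the right, differentiate F term by term:
  d/dx[x^3] = 3x^2
  d/dx[-10xy] = -10x·y' - 10y
  d/dx[-y^3] = -3y^2·y'
Adding these up, d/dx[F] = 0 becomes
  (3x^2 - 10y) + (-10x - 3y^2)·y' = 0,
so isolating y',
  dy/dx = -(3x^2 - 10y)/(-10x - 3y^2) = (3x^2 - 10y)/(10x + 3y^2)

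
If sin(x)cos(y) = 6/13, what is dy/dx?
Apply d/dx to both sides, remembering that y depends on x. Each occurrence of y therefore brings in a y' = dy/dx via the chain rule.

With F(x, y) equal to the left-hand side minus the right, differentiate F term by term:
  d/dx[sin(x)·cos(y)] = -y'·sin(x)·sin(y) + cos(x)·cos(y)
  d/dx[-6/13] = 0
Adding these up, d/dx[F] = 0 becomes
  (cos(x)·cos(y)) + (-sin(x)·sin(y))·y' = 0,
so isolating y',
  dy/dx = -(cos(x)·cos(y))/(-sin(x)·sin(y)) = 1/(tan(x)·tan(y))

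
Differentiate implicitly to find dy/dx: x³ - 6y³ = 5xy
Apply d/dx to both sides, remembering that y depends on x. Each occurrence of y therefore brings in a y' = dy/dx via the chain rule.

With F(x, y) equal to the left-hand side minus the right, differentiate F term by term:
  d/dx[x^3] = 3x^2
  d/dx[-5xy] = -5x·y' - 5y
  d/dx[-6y^3] = -18y^2·y'
Adding these up, d/dx[F] = 0 becomes
  (3x^2 - 5y) + (-5x - 18y^2)·y' = 0,
so isolating y',
  dy/dx = -(3x^2 - 5y)/(-5x - 18y^2) = (3x^2 - 5y)/(5x + 18y^2)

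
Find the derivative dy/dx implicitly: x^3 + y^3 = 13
Take d/dx of both sides. Since y is implicitly a function of x, the chain rule attaches a y' = dy/dx factor whenever we differentiate through y.

Set F(x, y) = (left side) − (right side), so the curve is F = 0. Differentiating each term of F:
  d/dx[x^3] = 3x^2
  d/dx[y^3] = 3y^2·y'
  d/dx[-13] = 0

Collecting, the y'-free part is the partial derivative in x and the y' coefficient is the partial derivative in y:
  ∂F/∂x = 3x^2
  ∂F/∂y = 3y^2

so d/dx[F(x, y(x))] = ∂F/∂x + (∂F/∂y)·y' = 0. Rearranging,
  dy/dx = -(∂F/∂x)/(∂F/∂y) = -(3x^2)/(3y^2) = -x^2/y^2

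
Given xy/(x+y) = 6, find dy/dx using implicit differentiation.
Differentiate the relation implicitly: treat y = y(x) and apply the chain rule, so every y-derivative picks up a y' = dy/dx factor.

With everything moved to the left-hand side, differentiate term by term:
  d/dx[xy/(x + y)] = xy(-y' - 1)/(x + y)^2 + x·y'/(x + y) + y/(x + y)
  d/dx[-6] = 0

Separating the contributions that come from x directly and those that come through y:
  without y':      -xy/(x + y)^2 + y/(x + y)
  multiplying y':  -xy/(x + y)^2 + x/(x + y)

so (-xy/(x + y)^2 + y/(x + y)) + (-xy/(x + y)^2 + x/(x + y))·y' = 0, and therefore
  dy/dx = -(-xy/(x + y)^2 + y/(x + y))/(-xy/(x + y)^2 + x/(x + y))
        = -(y^2/(x + y)^2)/(x^2/(x + y)^2) = -y^2/x^2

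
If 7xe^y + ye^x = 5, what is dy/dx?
Take d/dx of both sides. Since y is implicitly a function of x, the chain rule attaches a y' = dy/dx factor whenever we differentiate through y.

Set F(x, y) = (left side) − (right side), so the curve is F = 0. Differentiating each term of F:
  d/dx[7x·e^(y)] = 7x·y'·e^(y) + 7e^(y)
  d/dx[y·e^(x)] = y·e^(x) + y'·e^(x)
  d/dx[-5] = 0

Collecting, the y'-free part is the partial derivative in x and the y' coefficient is the partial derivative in y:
  ∂F/∂x = y·e^(x) + 7e^(y)
  ∂F/∂y = 7x·e^(y) + e^(x)

so d/dx[F(x, y(x))] = ∂F/∂x + (∂F/∂y)·y' = 0. Rearranging,
  dy/dx = -(∂F/∂x)/(∂F/∂y) = -(y·e^(x) + 7e^(y))/(7x·e^(y) + e^(x)) = (-y·e^(x) - 7e^(y))/(7x·e^(y) + e^(x))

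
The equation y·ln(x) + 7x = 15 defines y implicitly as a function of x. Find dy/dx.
Apply d/dx to both sides, remembering that y depends on x. Each occurrence of y therefore brings in a y' = dy/dx via the chain rule.

With F(x, y) equal to the left-hand side minus the right, differentiate F term by term:
  d/dx[7x] = 7
  d/dx[y·ln(x)] = y'·ln(x) + y/x
  d/dx[-15] = 0
Adding these up, d/dx[F] = 0 becomes
  (7 + y/x) + (ln(x))·y' = 0,
so isolating y',
  dy/dx = -(7 + y/x)/(ln(x))
        = -((7x + y)/x)/(ln(x)) = (-7x - y)/(x·ln(x))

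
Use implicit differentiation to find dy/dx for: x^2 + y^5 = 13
Take d/dx of both sides. Since y is implicitly a function of x, the chain rule attaches a y' = dy/dx factor whenever we differentiate through y.

Set F(x, y) = (left side) − (right side), so the curve is F = 0. Differentiating each term of F:
  d/dx[x^2] = 2x
  d/dx[y^5] = 5y^4·y'
  d/dx[-13] = 0

Collecting, the y'-free part is the partial derivative in x and the y' coefficient is the partial derivative in y:
  ∂F/∂x = 2x
  ∂F/∂y = 5y^4

so d/dx[F(x, y(x))] = ∂F/∂x + (∂F/∂y)·y' = 0. Rearranging,
  dy/dx = -(∂F/∂x)/(∂F/∂y) = -(2x)/(5y^4) = -2x/(5y^4)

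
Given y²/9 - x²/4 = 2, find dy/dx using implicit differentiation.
Take d/dx of both sides. Since y is implicitly a function of x, the chain rule attaches a y' = dy/dx factor whenever we differentiate through y.

Set F(x, y) = (left side) − (right side), so the curve is F = 0. Differentiating each term of F:
  d/dx[-x^2/4] = -x/2
  d/dx[y^2/9] = 2y·y'/9
  d/dx[-2] = 0

Collecting, the y'-free part is the partial derivative in x and the y' coefficient is the partial derivative in y:
  ∂F/∂x = -x/2
  ∂F/∂y = 2y/9

so d/dx[F(x, y(x))] = ∂F/∂x + (∂F/∂y)·y' = 0. Rearranging,
  dy/dx = -(∂F/∂x)/(∂F/∂y) = -(-x/2)/(2y/9) = 9x/(4y)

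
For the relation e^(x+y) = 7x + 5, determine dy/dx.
Differentiate the relation implicitly: treat y = y(x) and apply the chain rule, so every y-derivative picks up a y' = dy/dx factor.

With everything moved to the left-hand side, differentiate term by term:
  d/dx[-7x] = -7
  d/dx[e^(x + y)] = (y' + 1)·e^(x + y)
  d/dx[-5] = 0

Separating the contributions that come from x directly and those that come through y:
  without y':      e^(x + y) - 7
  multiplying y':  e^(x + y)

so (e^(x + y) - 7) + (e^(x + y))·y' = 0, and therefore
  dy/dx = -(e^(x + y) - 7)/(e^(x + y)) = 7e^(-x - y) - 1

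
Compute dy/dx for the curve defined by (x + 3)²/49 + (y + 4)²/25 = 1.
Apply d/dx to both sides, remembering that y depends on x. Each occurrence of y therefore brings in a y' = dy/dx via the chain rule.

With F(x, y) equal to the left-hand side minus the right, differentiate F term by term:
  d/dx[(x + 3)^2/49] = 2x/49 + 6/49
  d/dx[(y + 4)^2/25] = 2·y'(y + 4)/25
  d/dx[-1] = 0
Adding these up, d/dx[F] = 0 becomes
  (2x/49 + 6/49) + (2y/25 + 8/25)·y' = 0,
so isolating y',
  dy/dx = -(2x/49 + 6/49)/(2y/25 + 8/25)
        = -(2(x + 3)/49)/(2(y + 4)/25) = 25(-x - 3)/(49(y + 4))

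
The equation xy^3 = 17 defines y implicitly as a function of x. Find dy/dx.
Apply d/dx to both sides, remembering that y depends on x. Each occurrence of y therefore brings in a y' = dy/dx via the chain rule.

With F(x, y) equal to the left-hand side minus the right, differentiate F term by term:
  d/dx[xy^3] = 3xy^2·y' + y^3
  d/dx[-17] = 0
Adding these up, d/dx[F] = 0 becomes
  (y^3) + (3xy^2)·y' = 0,
so isolating y',
  dy/dx = -(y^3)/(3xy^2) = -y/(3x)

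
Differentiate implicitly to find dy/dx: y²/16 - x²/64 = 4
Differentiate the relation implicitly: treat y = y(x) and apply the chain rule, so every y-derivative picks up a y' = dy/dx factor.

With everything moved to the left-hand side, differentiate term by term:
  d/dx[-x^2/64] = -x/32
  d/dx[y^2/16] = y·y'/8
  d/dx[-4] = 0

Separating the contributions that come from x directly and those that come through y:
  without y':      -x/32
  multiplying y':  y/8

so (-x/32) + (y/8)·y' = 0, and therefore
  dy/dx = -(-x/32)/(y/8) = x/(4y)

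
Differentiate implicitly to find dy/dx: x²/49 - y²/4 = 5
Take d/dx of both sides. Since y is implicitly a function of x, the chain rule attaches a y' = dy/dx factor whenever we differentiate through y.

Set F(x, y) = (left side) − (right side), so the curve is F = 0. Differentiating each term of F:
  d/dx[x^2/49] = 2x/49
  d/dx[-y^2/4] = -y·y'/2
  d/dx[-5] = 0

Collecting, the y'-free part is the partial derivative in x and the y' coefficient is the partial derivative in y:
  ∂F/∂x = 2x/49
  ∂F/∂y = -y/2

so d/dx[F(x, y(x))] = ∂F/∂x + (∂F/∂y)·y' = 0. Rearranging,
  dy/dx = -(∂F/∂x)/(∂F/∂y) = -(2x/49)/(-y/2) = 4x/(49y)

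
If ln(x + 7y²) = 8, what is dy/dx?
Apply d/dx to both sides, remembering that y depends on x. Each occurrence of y therefore brings in a y' = dy/dx via the chain rule.

With F(x, y) equal to the left-hand side minus the right, differentiate F term by term:
  d/dx[ln(x + 7y^2)] = (14y·y' + 1)/(x + 7y^2)
  d/dx[-8] = 0
Adding these up, d/dx[F] = 0 becomes
  (1/(x + 7y^2)) + (14y/(x + 7y^2))·y' = 0,
so isolating y',
  dy/dx = -(1/(x + 7y^2))/(14y/(x + 7y^2)) = -1/(14y)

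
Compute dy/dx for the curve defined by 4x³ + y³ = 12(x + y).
Differentiate the relation implicitly: treat y = y(x) and apply the chain rule, so every y-derivative picks up a y' = dy/dx factor.

With everything moved to the left-hand side, differentiate term by term:
  d/dx[4x^3] = 12x^2
  d/dx[-12x] = -12
  d/dx[y^3] = 3y^2·y'
  d/dx[-12y] = -12·y'

Separating the contributions that come from x directly and those that come through y:
  without y':      12x^2 - 12
  multiplying y':  3y^2 - 12

so (12x^2 - 12) + (3y^2 - 12)·y' = 0, and therefore
  dy/dx = -(12x^2 - 12)/(3y^2 - 12) = 4(1 - x^2)/(y^2 - 4)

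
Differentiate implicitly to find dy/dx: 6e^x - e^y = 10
Differentiate the relation implicitly: treat y = y(x) and apply the chain rule, so every y-derivative picks up a y' = dy/dx factor.

With everything moved to the left-hand side, differentiate term by term:
  d/dx[6e^(x)] = 6e^(x)
  d/dx[-e^(y)] = -y'·e^(y)
  d/dx[-10] = 0

Separating the contributions that come from x directly and those that come through y:
  without y':      6e^(x)
  multiplying y':  -e^(y)

so (6e^(x)) + (-e^(y))·y' = 0, and therefore
  dy/dx = -(6e^(x))/(-e^(y)) = 6e^(x - y)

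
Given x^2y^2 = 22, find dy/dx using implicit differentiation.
Differentiate both sides with respect to x, treating y as y(x). By the chain rule, any term containing y contributes a factor of y' = dy/dx when we differentiate it.

Move every term to one side and write the relation as F(x, y) = 0. Term by term,
  d/dx[x^2y^2] = 2x^2y·y' + 2xy^2
  d/dx[-22] = 0

The pieces without y' make up ∂F/∂x and the coefficient of y' is ∂F/∂y:
  ∂F/∂x = 2xy^2,
  ∂F/∂y = 2x^2y.

Since d/dx[F] = ∂F/∂x + (∂F/∂y)·y' = 0, solve for y':
  (∂F/∂y)·y' = -∂F/∂x
  dy/dx = -(∂F/∂x)/(∂F/∂y) = -(2xy^2)/(2x^2y) = -y/x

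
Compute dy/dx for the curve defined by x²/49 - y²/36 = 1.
Take d/dx of both sides. Since y is implicitly a function of x, the chain rule attaches a y' = dy/dx factor whenever we differentiate through y.

Set F(x, y) = (left side) − (right side), so the curve is F = 0. Differentiating each term of F:
  d/dx[x^2/49] = 2x/49
  d/dx[-y^2/36] = -y·y'/18
  d/dx[-1] = 0

Collecting, the y'-free part is the partial derivative in x and the y' coefficient is the partial derivative in y:
  ∂F/∂x = 2x/49
  ∂F/∂y = -y/18

so d/dx[F(x, y(x))] = ∂F/∂x + (∂F/∂y)·y' = 0. Rearranging,
  dy/dx = -(∂F/∂x)/(∂F/∂y) = -(2x/49)/(-y/18) = 36x/(49y)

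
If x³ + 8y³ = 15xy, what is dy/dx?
Differentiate both sides with respect to x, treating y as y(x). By the chain rule, any term containing y contributes a factor of y' = dy/dx when we differentiate it.

Move every term to one side and write the relation as F(x, y) = 0. Term by term,
  d/dx[x^3] = 3x^2
  d/dx[-15xy] = -15x·y' - 15y
  d/dx[8y^3] = 24y^2·y'

The pieces without y' make up ∂F/∂x and the coefficient of y' is ∂F/∂y:
  ∂F/∂x = 3x^2 - 15y,
  ∂F/∂y = -15x + 24y^2.

Since d/dx[F] = ∂F/∂x + (∂F/∂y)·y' = 0, solve for y':
  (∂F/∂y)·y' = -∂F/∂x
  dy/dx = -(∂F/∂x)/(∂F/∂y) = -(3x^2 - 15y)/(-15x + 24y^2) = (x^2 - 5y)/(5x - 8y^2)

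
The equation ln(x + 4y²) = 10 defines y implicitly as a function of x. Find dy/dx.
Apply d/dx to both sides, remembering that y depends on x. Each occurrence of y therefore brings in a y' = dy/dx via the chain rule.

With F(x, y) equal to the left-hand side minus the right, differentiate F term by term:
  d/dx[ln(x + 4y^2)] = (8y·y' + 1)/(x + 4y^2)
  d/dx[-10] = 0
Adding these up, d/dx[F] = 0 becomes
  (1/(x + 4y^2)) + (8y/(x + 4y^2))·y' = 0,
so isolating y',
  dy/dx = -(1/(x + 4y^2))/(8y/(x + 4y^2)) = -1/(8y)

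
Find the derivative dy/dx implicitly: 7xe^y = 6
Take d/dx of both sides. Since y is implicitly a function of x, the chain rule attaches a y' = dy/dx factor whenever we differentiate through y.

Set F(x, y) = (left side) − (right side), so the curve is F = 0. Differentiating each term of F:
  d/dx[7x·e^(y)] = 7x·y'·e^(y) + 7e^(y)
  d/dx[-6] = 0

Collecting, the y'-free part is the partial derivative in x and the y' coefficient is the partial derivative in y:
  ∂F/∂x = 7e^(y)
  ∂F/∂y = 7x·e^(y)

so d/dx[F(x, y(x))] = ∂F/∂x + (∂F/∂y)·y' = 0. Rearranging,
  dy/dx = -(∂F/∂x)/(∂F/∂y) = -(7e^(y))/(7x·e^(y)) = -1/x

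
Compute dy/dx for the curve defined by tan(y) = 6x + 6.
Take d/dx of both sides. Since y is implicitly a function of x, the chain rule attaches a y' = dy/dx factor whenever we differentiate through y.

Set F(x, y) = (left side) − (right side), so the curve is F = 0. Differentiating each term of F:
  d/dx[-6x] = -6
  d/dx[tan(y)] = y'(tan(y)^2 + 1)
  d/dx[-6] = 0

Collecting, the y'-free part is the partial derivative in x and the y' coefficient is the partial derivative in y:
  ∂F/∂x = -6
  ∂F/∂y = tan(y)^2 + 1

so d/dx[F(x, y(x))] = ∂F/∂x + (∂F/∂y)·y' = 0. Rearranging,
  dy/dx = -(∂F/∂x)/(∂F/∂y) = -(-6)/(tan(y)^2 + 1) = 6cos(y)^2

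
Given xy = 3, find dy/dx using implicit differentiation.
Differentiate the relation implicitly: treat y = y(x) and apply the chain rule, so every y-derivative picks up a y' = dy/dx factor.

With everything moved to the left-hand side, differentiate term by term:
  d/dx[xy] = x·y' + y
  d/dx[-3] = 0

Separating the contributions that come from x directly and those that come through y:
  without y':      y
  multiplying y':  x

so (y) + (x)·y' = 0, and therefore
  dy/dx = -(y)/(x) = -y/x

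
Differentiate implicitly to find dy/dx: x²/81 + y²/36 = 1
Take d/dx of both sides. Since y is implicitly a function of x, the chain rule attaches a y' = dy/dx factor whenever we differentiate through y.

Set F(x, y) = (left side) − (right side), so the curve is F = 0. Differentiating each term of F:
  d/dx[x^2/81] = 2x/81
  d/dx[y^2/36] = y·y'/18
  d/dx[-1] = 0

Collecting, the y'-free part is the partial derivative in x and the y' coefficient is the partial derivative in y:
  ∂F/∂x = 2x/81
  ∂F/∂y = y/18

so d/dx[F(x, y(x))] = ∂F/∂x + (∂F/∂y)·y' = 0. Rearranging,
  dy/dx = -(∂F/∂x)/(∂F/∂y) = -(2x/81)/(y/18) = -4x/(9y)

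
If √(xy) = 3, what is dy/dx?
Differentiate the relation implicitly: treat y = y(x) and apply the chain rule, so every y-derivative picks up a y' = dy/dx factor.

With everything moved to the left-hand side, differentiate term by term:
  d/dx[√(xy)] = √(xy)(x·y'/2 + y/2)/(xy)
  d/dx[-3] = 0

Separating the contributions that come from x directly and those that come through y:
  without y':      √(xy)/(2x)
  multiplying y':  √(xy)/(2y)

so (√(xy)/(2x)) + (√(xy)/(2y))·y' = 0, and therefore
  dy/dx = -(√(xy)/(2x))/(√(xy)/(2y)) = -y/x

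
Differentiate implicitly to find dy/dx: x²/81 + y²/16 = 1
Apply d/dx to both sides, remembering that y depends on x. Each occurrence of y therefore brings in a y' = dy/dx via the chain rule.

With F(x, y) equal to the left-hand side minus the right, differentiate F term by term:
  d/dx[x^2/81] = 2x/81
  d/dx[y^2/16] = y·y'/8
  d/dx[-1] = 0
Adding these up, d/dx[F] = 0 becomes
  (2x/81) + (y/8)·y' = 0,
so isolating y',
  dy/dx = -(2x/81)/(y/8) = -16x/(81y)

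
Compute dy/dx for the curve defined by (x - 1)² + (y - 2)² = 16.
Differentiate both sides with respect to x, treating y as y(x). By the chain rule, any term containing y contributes a factor of y' = dy/dx when we differentiate it.

Move every term to one side and write the relation as F(x, y) = 0. Term by term,
  d/dx[(x - 1)^2] = 2x - 2
  d/dx[(y - 2)^2] = 2·y'(y - 2)
  d/dx[-16] = 0

The pieces without y' make up ∂F/∂x and the coefficient of y' is ∂F/∂y:
  ∂F/∂x = 2x - 2,
  ∂F/∂y = 2y - 4.

Since d/dx[F] = ∂F/∂x + (∂F/∂y)·y' = 0, solve for y':
  (∂F/∂y)·y' = -∂F/∂x
  dy/dx = -(∂F/∂x)/(∂F/∂y) = -(2x - 2)/(2y - 4) = (1 - x)/(y - 2)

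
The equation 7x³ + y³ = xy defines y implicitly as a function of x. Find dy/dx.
Differentiate the relation implicitly: treat y = y(x) and apply the chain rule, so every y-derivative picks up a y' = dy/dx factor.

With everything moved to the left-hand side, differentiate term by term:
  d/dx[7x^3] = 21x^2
  d/dx[-xy] = -x·y' - y
  d/dx[y^3] = 3y^2·y'

Separating the contributions that come from x directly and those that come through y:
  without y':      21x^2 - y
  multiplying y':  -x + 3y^2

so (21x^2 - y) + (-x + 3y^2)·y' = 0, and therefore
  dy/dx = -(21x^2 - y)/(-x + 3y^2) = (21x^2 - y)/(x - 3y^2)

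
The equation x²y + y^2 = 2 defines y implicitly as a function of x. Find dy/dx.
Apply d/dx to both sides, remembering that y depends on x. Each occurrence of y therefore brings in a y' = dy/dx via the chain rule.

With F(x, y) equal to the left-hand side minus the right, differentiate F term by term:
  d/dx[x^2y] = x^2·y' + 2xy
  d/dx[y^2] = 2y·y'
  d/dx[-2] = 0
Adding these up, d/dx[F] = 0 becomes
  (2xy) + (x^2 + 2y)·y' = 0,
so isolating y',
  dy/dx = -(2xy)/(x^2 + 2y) = -2xy/(x^2 + 2y)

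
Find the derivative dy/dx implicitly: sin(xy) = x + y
Apply d/dx to both sides, remembering that y depends on x. Each occurrence of y therefore brings in a y' = dy/dx via the chain rule.

With F(x, y) equal to the left-hand side minus the right, differentiate F term by term:
  d/dx[-x] = -1
  d/dx[-y] = -y'
  d/dx[sin(xy)] = (x·y' + y)·cos(xy)
Adding these up, d/dx[F] = 0 becomes
  (y·cos(xy) - 1) + (x·cos(xy) - 1)·y' = 0,
so isolating y',
  dy/dx = -(y·cos(xy) - 1)/(x·cos(xy) - 1) = (-y·cos(xy) + 1)/(x·cos(xy) - 1)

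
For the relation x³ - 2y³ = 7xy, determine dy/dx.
Apply d/dx to both sides, remembering that y depends on x. Each occurrence of y therefore brings in a y' = dy/dx via the chain rule.

With F(x, y) equal to the left-hand side minus the right, differentiate F term by term:
  d/dx[x^3] = 3x^2
  d/dx[-7xy] = -7x·y' - 7y
  d/dx[-2y^3] = -6y^2·y'
Adding these up, d/dx[F] = 0 becomes
  (3x^2 - 7y) + (-7x - 6y^2)·y' = 0,
so isolating y',
  dy/dx = -(3x^2 - 7y)/(-7x - 6y^2) = (3x^2 - 7y)/(7x + 6y^2)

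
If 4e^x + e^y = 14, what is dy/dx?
Differentiate the relation implicitly: treat y = y(x) and apply the chain rule, so every y-derivative picks up a y' = dy/dx factor.

With everything moved to the left-hand side, differentiate term by term:
  d/dx[4e^(x)] = 4e^(x)
  d/dx[e^(y)] = y'·e^(y)
  d/dx[-14] = 0

Separating the contributions that come from x directly and those that come through y:
  without y':      4e^(x)
  multiplying y':  e^(y)

so (4e^(x)) + (e^(y))·y' = 0, and therefore
  dy/dx = -(4e^(x))/(e^(y)) = -4e^(x - y)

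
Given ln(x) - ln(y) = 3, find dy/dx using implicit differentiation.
Differentiate the relation implicitly: treat y = y(x) and apply the chain rule, so every y-derivative picks up a y' = dy/dx factor.

With everything moved to the left-hand side, differentiate term by term:
  d/dx[ln(x)] = 1/x
  d/dx[-ln(y)] = -y'/y
  d/dx[-3] = 0

Separating the contributions that come from x directly and those that come through y:
  without y':      1/x
  multiplying y':  -1/y

so (1/x) + (-1/y)·y' = 0, and therefore
  dy/dx = -(1/x)/(-1/y) = y/x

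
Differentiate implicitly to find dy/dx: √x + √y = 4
Apply d/dx to both sides, remembering that y depends on x. Each occurrence of y therefore brings in a y' = dy/dx via the chain rule.

With F(x, y) equal to the left-hand side minus the right, differentiate F term by term:
  d/dx[√(x)] = 1/(2√(x))
  d/dx[√(y)] = y'/(2√(y))
  d/dx[-4] = 0
Adding these up, d/dx[F] = 0 becomes
  (1/(2√(x))) + (1/(2√(y)))·y' = 0,
so isolating y',
  dy/dx = -(1/(2√(x)))/(1/(2√(y))) = -√(y)/√(x)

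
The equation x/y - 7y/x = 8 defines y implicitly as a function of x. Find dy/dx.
Take d/dx of both sides. Since y is implicitly a function of x, the chain rule attaches a y' = dy/dx factor whenever we differentiate through y.

Set F(x, y) = (left side) − (right side), so the curve is F = 0. Differentiating each term of F:
  d/dx[x/y] = -x·y'/y^2 + 1/y
  d/dx[-7y/x] = -7·y'/x + 7y/x^2
  d/dx[-8] = 0

Collecting, the y'-free part is the partial derivative in x and the y' coefficient is the partial derivative in y:
  ∂F/∂x = 1/y + 7y/x^2
  ∂F/∂y = -x/y^2 - 7/x

so d/dx[F(x, y(x))] = ∂F/∂x + (∂F/∂y)·y' = 0. Rearranging,
  dy/dx = -(∂F/∂x)/(∂F/∂y) = -(1/y + 7y/x^2)/(-x/y^2 - 7/x)
        = -((x^2 + 7y^2)/(x^2y))/(-(x^2 + 7y^2)/(xy^2)) = y/x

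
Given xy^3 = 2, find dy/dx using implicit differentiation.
Differentiate the relation implicitly: treat y = y(x) and apply the chain rule, so every y-derivative picks up a y' = dy/dx factor.

With everything moved to the left-hand side, differentiate term by term:
  d/dx[xy^3] = 3xy^2·y' + y^3
  d/dx[-2] = 0

Separating the contributions that come from x directly and those that come through y:
  without y':      y^3
  multiplying y':  3xy^2

so (y^3) + (3xy^2)·y' = 0, and therefore
  dy/dx = -(y^3)/(3xy^2) = -y/(3x)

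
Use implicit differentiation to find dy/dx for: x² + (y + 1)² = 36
Differentiate the relation implicitly: treat y = y(x) and apply the chain rule, so every y-derivative picks up a y' = dy/dx factor.

With everything moved to the left-hand side, differentiate term by term:
  d/dx[x^2] = 2x
  d/dx[(y + 1)^2] = 2·y'(y + 1)
  d/dx[-36] = 0

Separating the contributions that come from x directly and those that come through y:
  without y':      2x
  multiplying y':  2y + 2

so (2x) + (2y + 2)·y' = 0, and therefore
  dy/dx = -(2x)/(2y + 2) = -x/(y + 1)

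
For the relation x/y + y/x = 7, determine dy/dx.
Take d/dx of both sides. Since y is implicitly a function of x, the chain rule attaches a y' = dy/dx factor whenever we differentiate through y.

Set F(x, y) = (left side) − (right side), so the curve is F = 0. Differentiating each term of F:
  d/dx[x/y] = -x·y'/y^2 + 1/y
  d/dx[y/x] = y'/x - y/x^2
  d/dx[-7] = 0

Collecting, the y'-free part is the partial derivative in x and the y' coefficient is the partial derivative in y:
  ∂F/∂x = 1/y - y/x^2
  ∂F/∂y = -x/y^2 + 1/x

so d/dx[F(x, y(x))] = ∂F/∂x + (∂F/∂y)·y' = 0. Rearranging,
  dy/dx = -(∂F/∂x)/(∂F/∂y) = -(1/y - y/x^2)/(-x/y^2 + 1/x)
        = -((x - y)(x + y)/(x^2y))/(-(x - y)(x + y)/(xy^2)) = y/x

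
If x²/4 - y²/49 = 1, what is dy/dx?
Apply d/dx to both sides, remembering that y depends on x. Each occurrence of y therefore brings in a y' = dy/dx via the chain rule.

With F(x, y) equal to the left-hand side minus the right, differentiate F term by term:
  d/dx[x^2/4] = x/2
  d/dx[-y^2/49] = -2y·y'/49
  d/dx[-1] = 0
Adding these up, d/dx[F] = 0 becomes
  (x/2) + (-2y/49)·y' = 0,
so isolating y',
  dy/dx = -(x/2)/(-2y/49) = 49x/(4y)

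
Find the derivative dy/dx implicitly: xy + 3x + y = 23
Apply d/dx to both sides, remembering that y depends on x. Each occurrence of y therefore brings in a y' = dy/dx via the chain rule.

With F(x, y) equal to the left-hand side minus the right, differentiate F term by term:
  d/dx[xy] = x·y' + y
  d/dx[3x] = 3
  d/dx[y] = y'
  d/dx[-23] = 0
Adding these up, d/dx[F] = 0 becomes
  (y + 3) + (x + 1)·y' = 0,
so isolating y',
  dy/dx = -(y + 3)/(x + 1) = (-y - 3)/(x + 1)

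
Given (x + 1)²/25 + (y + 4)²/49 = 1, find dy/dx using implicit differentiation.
Apply d/dx to both sides, remembering that y depends on x. Each occurrence of y therefore brings in a y' = dy/dx via the chain rule.

With F(x, y) equal to the left-hand side minus the right, differentiate F term by term:
  d/dx[(x + 1)^2/25] = 2x/25 + 2/25
  d/dx[(y + 4)^2/49] = 2·y'(y + 4)/49
  d/dx[-1] = 0
Adding these up, d/dx[F] = 0 becomes
  (2x/25 + 2/25) + (2y/49 + 8/49)·y' = 0,
so isolating y',
  dy/dx = -(2x/25 + 2/25)/(2y/49 + 8/49)
        = -(2(x + 1)/25)/(2(y + 4)/49) = 49(-x - 1)/(25(y + 4))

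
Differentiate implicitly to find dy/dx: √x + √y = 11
Take d/dx of both sides. Since y is implicitly a function of x, the chain rule attaches a y' = dy/dx factor whenever we differentiate through y.

Set F(x, y) = (left side) − (right side), so the curve is F = 0. Differentiating each term of F:
  d/dx[√(x)] = 1/(2√(x))
  d/dx[√(y)] = y'/(2√(y))
  d/dx[-11] = 0

Collecting, the y'-free part is the partial derivative in x and the y' coefficient is the partial derivative in y:
  ∂F/∂x = 1/(2√(x))
  ∂F/∂y = 1/(2√(y))

so d/dx[F(x, y(x))] = ∂F/∂x + (∂F/∂y)·y' = 0. Rearranging,
  dy/dx = -(∂F/∂x)/(∂F/∂y) = -(1/(2√(x)))/(1/(2√(y))) = -√(y)/√(x)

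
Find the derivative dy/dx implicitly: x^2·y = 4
Differentiate both sides with respect to x, treating y as y(x). By the chain rule, any term containing y contributes a factor of y' = dy/dx when we differentiate it.

Move every term to one side and write the relation as F(x, y) = 0. Term by term,
  d/dx[x^2y] = x^2·y' + 2xy
  d/dx[-4] = 0

The pieces without y' make up ∂F/∂x and the coefficient of y' is ∂F/∂y:
  ∂F/∂x = 2xy,
  ∂F/∂y = x^2.

Since d/dx[F] = ∂F/∂x + (∂F/∂y)·y' = 0, solve for y':
  (∂F/∂y)·y' = -∂F/∂x
  dy/dx = -(∂F/∂x)/(∂F/∂y) = -(2xy)/(x^2) = -2y/x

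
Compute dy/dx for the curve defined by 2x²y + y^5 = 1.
Take d/dx of both sides. Since y is implicitly a function of x, the chain rule attaches a y' = dy/dx factor whenever we differentiate through y.

Set F(x, y) = (left side) − (right side), so the curve is F = 0. Differentiating each term of F:
  d/dx[2x^2y] = 2x^2·y' + 4xy
  d/dx[y^5] = 5y^4·y'
  d/dx[-1] = 0

Collecting, the y'-free part is the partial derivative in x and the y' coefficient is the partial derivative in y:
  ∂F/∂x = 4xy
  ∂F/∂y = 2x^2 + 5y^4

so d/dx[F(x, y(x))] = ∂F/∂x + (∂F/∂y)·y' = 0. Rearranging,
  dy/dx = -(∂F/∂x)/(∂F/∂y) = -(4xy)/(2x^2 + 5y^4) = -4xy/(2x^2 + 5y^4)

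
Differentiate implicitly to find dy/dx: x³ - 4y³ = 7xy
Apply d/dx to both sides, remembering that y depends on x. Each occurrence of y therefore brings in a y' = dy/dx via the chain rule.

With F(x, y) equal to the left-hand side minus the right, differentiate F term by term:
  d/dx[x^3] = 3x^2
  d/dx[-7xy] = -7x·y' - 7y
  d/dx[-4y^3] = -12y^2·y'
Adding these up, d/dx[F] = 0 becomes
  (3x^2 - 7y) + (-7x - 12y^2)·y' = 0,
so isolating y',
  dy/dx = -(3x^2 - 7y)/(-7x - 12y^2) = (3x^2 - 7y)/(7x + 12y^2)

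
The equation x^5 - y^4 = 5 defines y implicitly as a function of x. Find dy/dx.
Differentiate the relation implicitly: treat y = y(x) and apply the chain rule, so every y-derivative picks up a y' = dy/dx factor.

With everything moved to the left-hand side, differentiate term by term:
  d/dx[x^5] = 5x^4
  d/dx[-y^4] = -4y^3·y'
  d/dx[-5] = 0

Separating the contributions that come from x directly and those that come through y:
  without y':      5x^4
  multiplying y':  -4y^3

so (5x^4) + (-4y^3)·y' = 0, and therefore
  dy/dx = -(5x^4)/(-4y^3) = 5x^4/(4y^3)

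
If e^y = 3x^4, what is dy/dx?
Differentiate the relation implicitly: treat y = y(x) and apply the chain rule, so every y-derivative picks up a y' = dy/dx factor.

With everything moved to the left-hand side, differentiate term by term:
  d/dx[-3x^4] = -12x^3
  d/dx[e^(y)] = y'·e^(y)

Separating the contributions that come from x directly and those that come through y:
  without y':      -12x^3
  multiplying y':  e^(y)

so (-12x^3) + (e^(y))·y' = 0, and therefore
  dy/dx = -(-12x^3)/(e^(y)) = 12x^3e^(-y)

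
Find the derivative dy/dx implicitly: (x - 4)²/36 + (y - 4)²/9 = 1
Differentiate both sides with respect to x, treating y as y(x). By the chain rule, any term containing y contributes a factor of y' = dy/dx when we differentiate it.

Move every term to one side and write the relation as F(x, y) = 0. Term by term,
  d/dx[(x - 4)^2/36] = x/18 - 2/9
  d/dx[(y - 4)^2/9] = 2·y'(y - 4)/9
  d/dx[-1] = 0

The pieces without y' make up ∂F/∂x and the coefficient of y' is ∂F/∂y:
  ∂F/∂x = x/18 - 2/9,
  ∂F/∂y = 2y/9 - 8/9.

Since d/dx[F] = ∂F/∂x + (∂F/∂y)·y' = 0, solve for y':
  (∂F/∂y)·y' = -∂F/∂x
  dy/dx = -(∂F/∂x)/(∂F/∂y) = -(x/18 - 2/9)/(2y/9 - 8/9)
        = -((x - 4)/18)/(2(y - 4)/9) = (4 - x)/(4(y - 4))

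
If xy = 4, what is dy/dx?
Differentiate the relation implicitly: treat y = y(x) and apply the chain rule, so every y-derivative picks up a y' = dy/dx factor.

With everything moved to the left-hand side, differentiate term by term:
  d/dx[xy] = x·y' + y
  d/dx[-4] = 0

Separating the contributions that come from x directly and those that come through y:
  without y':      y
  multiplying y':  x

so (y) + (x)·y' = 0, and therefore
  dy/dx = -(y)/(x) = -y/x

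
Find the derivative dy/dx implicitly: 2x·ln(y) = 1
Apply d/dx to both sides, remembering that y depends on x. Each occurrence of y therefore brings in a y' = dy/dx via the chain rule.

With F(x, y) equal to the left-hand side minus the right, differentiate F term by term:
  d/dx[2x·ln(y)] = 2x·y'/y + 2ln(y)
  d/dx[-1] = 0
Adding these up, d/dx[F] = 0 becomes
  (2ln(y)) + (2x/y)·y' = 0,
so isolating y',
  dy/dx = -(2ln(y))/(2x/y) = -y·ln(y)/x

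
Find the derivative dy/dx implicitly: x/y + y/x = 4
Differentiate both sides with respect to x, treating y as y(x). By the chain rule, any term containing y contributes a factor of y' = dy/dx when we differentiate it.

Move every term to one side and write the relation as F(x, y) = 0. Term by term,
  d/dx[x/y] = -x·y'/y^2 + 1/y
  d/dx[y/x] = y'/x - y/x^2
  d/dx[-4] = 0

The pieces without y' make up ∂F/∂x and the coefficient of y' is ∂F/∂y:
  ∂F/∂x = 1/y - y/x^2,
  ∂F/∂y = -x/y^2 + 1/x.

Since d/dx[F] = ∂F/∂x + (∂F/∂y)·y' = 0, solve for y':
  (∂F/∂y)·y' = -∂F/∂x
  dy/dx = -(∂F/∂x)/(∂F/∂y) = -(1/y - y/x^2)/(-x/y^2 + 1/x)
        = -((x - y)(x + y)/(x^2y))/(-(x - y)(x + y)/(xy^2)) = y/x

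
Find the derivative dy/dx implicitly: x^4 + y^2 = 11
Differentiate the relation implicitly: treat y = y(x) and apply the chain rule, so every y-derivative picks up a y' = dy/dx factor.

With everything moved to the left-hand side, differentiate term by term:
  d/dx[x^4] = 4x^3
  d/dx[y^2] = 2y·y'
  d/dx[-11] = 0

Separating the contributions that come from x directly and those that come through y:
  without y':      4x^3
  multiplying y':  2y

so (4x^3) + (2y)·y' = 0, and therefore
  dy/dx = -(4x^3)/(2y) = -2x^3/y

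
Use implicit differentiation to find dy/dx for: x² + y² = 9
Take d/dx of both sides. Since y is implicitly a function of x, the chain rule attaches a y' = dy/dx factor whenever we differentiate through y.

Set F(x, y) = (left side) − (right side), so the curve is F = 0. Differentiating each term of F:
  d/dx[x^2] = 2x
  d/dx[y^2] = 2y·y'
  d/dx[-9] = 0

Collecting, the y'-free part is the partial derivative in x and the y' coefficient is the partial derivative in y:
  ∂F/∂x = 2x
  ∂F/∂y = 2y

so d/dx[F(x, y(x))] = ∂F/∂x + (∂F/∂y)·y' = 0. Rearranging,
  dy/dx = -(∂F/∂x)/(∂F/∂y) = -(2x)/(2y) = -x/y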